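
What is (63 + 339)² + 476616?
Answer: 638220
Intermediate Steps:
(63 + 339)² + 476616 = 402² + 476616 = 161604 + 476616 = 638220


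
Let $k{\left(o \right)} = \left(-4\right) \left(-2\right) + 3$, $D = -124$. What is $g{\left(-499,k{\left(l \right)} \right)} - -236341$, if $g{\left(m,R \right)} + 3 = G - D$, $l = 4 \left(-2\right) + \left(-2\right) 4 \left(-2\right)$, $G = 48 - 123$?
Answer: $236387$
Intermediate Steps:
$G = -75$ ($G = 48 - 123 = -75$)
$l = 8$ ($l = -8 - -16 = -8 + 16 = 8$)
$k{\left(o \right)} = 11$ ($k{\left(o \right)} = 8 + 3 = 11$)
$g{\left(m,R \right)} = 46$ ($g{\left(m,R \right)} = -3 - -49 = -3 + \left(-75 + 124\right) = -3 + 49 = 46$)
$g{\left(-499,k{\left(l \right)} \right)} - -236341 = 46 - -236341 = 46 + 236341 = 236387$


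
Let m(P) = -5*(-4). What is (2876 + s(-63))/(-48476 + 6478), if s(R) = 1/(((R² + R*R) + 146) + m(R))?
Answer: -23307105/340351792 ≈ -0.068479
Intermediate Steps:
m(P) = 20
s(R) = 1/(166 + 2*R²) (s(R) = 1/(((R² + R*R) + 146) + 20) = 1/(((R² + R²) + 146) + 20) = 1/((2*R² + 146) + 20) = 1/((146 + 2*R²) + 20) = 1/(166 + 2*R²))
(2876 + s(-63))/(-48476 + 6478) = (2876 + 1/(2*(83 + (-63)²)))/(-48476 + 6478) = (2876 + 1/(2*(83 + 3969)))/(-41998) = (2876 + (½)/4052)*(-1/41998) = (2876 + (½)*(1/4052))*(-1/41998) = (2876 + 1/8104)*(-1/41998) = (23307105/8104)*(-1/41998) = -23307105/340351792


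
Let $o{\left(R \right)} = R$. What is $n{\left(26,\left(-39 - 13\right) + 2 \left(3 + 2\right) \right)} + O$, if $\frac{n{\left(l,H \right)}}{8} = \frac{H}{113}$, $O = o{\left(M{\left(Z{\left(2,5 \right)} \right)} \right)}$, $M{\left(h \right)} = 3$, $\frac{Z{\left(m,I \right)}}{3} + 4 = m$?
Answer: $\frac{3}{113} \approx 0.026549$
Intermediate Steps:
$Z{\left(m,I \right)} = -12 + 3 m$
$O = 3$
$n{\left(l,H \right)} = \frac{8 H}{113}$ ($n{\left(l,H \right)} = 8 \frac{H}{113} = \frac{8 H}{113}$)
$n{\left(26,\left(-39 - 13\right) + 2 \left(3 + 2\right) \right)} + O = \frac{8 \left(\left(-39 - 13\right) + 2 \left(3 + 2\right)\right)}{113} + 3 = \frac{8 \left(-52 + 2 \cdot 5\right)}{113} + 3 = \frac{8 \left(-52 + 10\right)}{113} + 3 = \frac{8}{113} \left(-42\right) + 3 = - \frac{336}{113} + 3 = \frac{3}{113}$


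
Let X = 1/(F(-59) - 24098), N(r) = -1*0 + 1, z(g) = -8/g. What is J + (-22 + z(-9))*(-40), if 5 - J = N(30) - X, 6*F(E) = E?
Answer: 1104524438/1301823 ≈ 848.44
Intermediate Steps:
F(E) = E/6
N(r) = 1 (N(r) = 0 + 1 = 1)
X = -6/144647 (X = 1/((⅙)*(-59) - 24098) = 1/(-59/6 - 24098) = 1/(-144647/6) = -6/144647 ≈ -4.1480e-5)
J = 578582/144647 (J = 5 - (1 - 1*(-6/144647)) = 5 - (1 + 6/144647) = 5 - 1*144653/144647 = 5 - 144653/144647 = 578582/144647 ≈ 4.0000)
J + (-22 + z(-9))*(-40) = 578582/144647 + (-22 - 8/(-9))*(-40) = 578582/144647 + (-22 - 8*(-⅑))*(-40) = 578582/144647 + (-22 + 8/9)*(-40) = 578582/144647 - 190/9*(-40) = 578582/144647 + 7600/9 = 1104524438/1301823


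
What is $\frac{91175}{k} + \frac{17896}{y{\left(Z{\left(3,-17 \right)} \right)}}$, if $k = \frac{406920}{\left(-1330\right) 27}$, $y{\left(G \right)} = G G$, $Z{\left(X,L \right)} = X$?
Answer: $- \frac{739486931}{122076} \approx -6057.6$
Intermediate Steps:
$y{\left(G \right)} = G^{2}$
$k = - \frac{13564}{1197}$ ($k = \frac{406920}{-35910} = 406920 \left(- \frac{1}{35910}\right) = - \frac{13564}{1197} \approx -11.332$)
$\frac{91175}{k} + \frac{17896}{y{\left(Z{\left(3,-17 \right)} \right)}} = \frac{91175}{- \frac{13564}{1197}} + \frac{17896}{3^{2}} = 91175 \left(- \frac{1197}{13564}\right) + \frac{17896}{9} = - \frac{109136475}{13564} + 17896 \cdot \frac{1}{9} = - \frac{109136475}{13564} + \frac{17896}{9} = - \frac{739486931}{122076}$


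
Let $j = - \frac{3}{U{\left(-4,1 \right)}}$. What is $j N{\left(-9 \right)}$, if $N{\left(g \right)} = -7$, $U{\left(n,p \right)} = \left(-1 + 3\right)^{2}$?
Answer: $\frac{21}{4} \approx 5.25$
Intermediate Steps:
$U{\left(n,p \right)} = 4$ ($U{\left(n,p \right)} = 2^{2} = 4$)
$j = - \frac{3}{4} \approx -0.75$
$j N{\left(-9 \right)} = \left(- \frac{3}{4}\right) \left(-7\right) = \frac{21}{4}$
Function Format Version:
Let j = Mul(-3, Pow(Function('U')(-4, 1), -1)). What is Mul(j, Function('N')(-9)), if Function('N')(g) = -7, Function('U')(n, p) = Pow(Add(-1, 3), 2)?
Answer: Rational(21, 4) ≈ 5.2500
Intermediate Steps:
Function('U')(n, p) = 4 (Function('U')(n, p) = Pow(2, 2) = 4)
j = Rational(-3, 4) (j = Mul(-3, Pow(4, -1)) = Mul(-3, Rational(1, 4)) = Rational(-3, 4) ≈ -0.75000)
Mul(j, Function('N')(-9)) = Mul(Rational(-3, 4), -7) = Rational(21, 4)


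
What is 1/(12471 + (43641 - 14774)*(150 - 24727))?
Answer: -1/709451788 ≈ -1.4095e-9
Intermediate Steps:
1/(12471 + (43641 - 14774)*(150 - 24727)) = 1/(12471 + 28867*(-24577)) = 1/(12471 - 709464259) = 1/(-709451788) = -1/709451788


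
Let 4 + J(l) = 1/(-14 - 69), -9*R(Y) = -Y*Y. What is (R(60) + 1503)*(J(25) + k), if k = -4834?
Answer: -764159165/83 ≈ -9.2067e+6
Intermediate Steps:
R(Y) = Y**2/9 (R(Y) = -(-1)*Y*Y/9 = -(-1)*Y**2/9 = Y**2/9)
J(l) = -333/83 (J(l) = -4 + 1/(-14 - 69) = -4 + 1/(-83) = -4 - 1/83 = -333/83)
(R(60) + 1503)*(J(25) + k) = ((1/9)*60**2 + 1503)*(-333/83 - 4834) = ((1/9)*3600 + 1503)*(-401555/83) = (400 + 1503)*(-401555/83) = 1903*(-401555/83) = -764159165/83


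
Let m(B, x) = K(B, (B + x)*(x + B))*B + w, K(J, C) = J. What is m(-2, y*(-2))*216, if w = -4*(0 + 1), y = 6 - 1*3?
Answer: 0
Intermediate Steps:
y = 3 (y = 6 - 3 = 3)
w = -4 (w = -4*1 = -4)
m(B, x) = -4 + B² (m(B, x) = B*B - 4 = B² - 4 = -4 + B²)
m(-2, y*(-2))*216 = (-4 + (-2)²)*216 = (-4 + 4)*216 = 0*216 = 0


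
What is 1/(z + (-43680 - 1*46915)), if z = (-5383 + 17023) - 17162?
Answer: -1/96117 ≈ -1.0404e-5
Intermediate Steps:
z = -5522 (z = 11640 - 17162 = -5522)
1/(z + (-43680 - 1*46915)) = 1/(-5522 + (-43680 - 1*46915)) = 1/(-5522 + (-43680 - 46915)) = 1/(-5522 - 90595) = 1/(-96117) = -1/96117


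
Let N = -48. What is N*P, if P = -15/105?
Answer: 48/7 ≈ 6.8571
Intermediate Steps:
P = -⅐ (P = -15*1/105 = -⅐ ≈ -0.14286)
N*P = -48*(-⅐) = 48/7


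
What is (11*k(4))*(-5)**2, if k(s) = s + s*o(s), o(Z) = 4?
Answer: 5500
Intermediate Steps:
k(s) = 5*s (k(s) = s + s*4 = s + 4*s = 5*s)
(11*k(4))*(-5)**2 = (11*(5*4))*(-5)**2 = (11*20)*25 = 220*25 = 5500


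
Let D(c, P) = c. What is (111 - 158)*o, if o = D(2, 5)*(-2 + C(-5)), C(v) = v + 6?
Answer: 94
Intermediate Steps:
C(v) = 6 + v
o = -2 (o = 2*(-2 + (6 - 5)) = 2*(-2 + 1) = 2*(-1) = -2)
(111 - 158)*o = (111 - 158)*(-2) = -47*(-2) = 94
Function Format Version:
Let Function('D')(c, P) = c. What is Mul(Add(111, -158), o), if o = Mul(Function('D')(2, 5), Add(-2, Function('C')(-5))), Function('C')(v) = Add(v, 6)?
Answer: 94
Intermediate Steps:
Function('C')(v) = Add(6, v)
o = -2 (o = Mul(2, Add(-2, Add(6, -5))) = Mul(2, Add(-2, 1)) = Mul(2, -1) = -2)
Mul(Add(111, -158), o) = Mul(Add(111, -158), -2) = Mul(-47, -2) = 94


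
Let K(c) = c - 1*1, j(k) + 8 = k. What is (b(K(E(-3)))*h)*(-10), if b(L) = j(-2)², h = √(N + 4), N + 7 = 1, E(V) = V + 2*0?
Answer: -1000*I*√2 ≈ -1414.2*I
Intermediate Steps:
E(V) = V (E(V) = V + 0 = V)
j(k) = -8 + k
N = -6 (N = -7 + 1 = -6)
h = I*√2 (h = √(-6 + 4) = √(-2) = I*√2 ≈ 1.4142*I)
K(c) = -1 + c (K(c) = c - 1 = -1 + c)
b(L) = 100 (b(L) = (-8 - 2)² = (-10)² = 100)
(b(K(E(-3)))*h)*(-10) = (100*(I*√2))*(-10) = (100*I*√2)*(-10) = -1000*I*√2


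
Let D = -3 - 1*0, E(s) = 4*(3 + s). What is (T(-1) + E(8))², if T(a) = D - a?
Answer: 1764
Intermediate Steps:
E(s) = 12 + 4*s
D = -3 (D = -3 + 0 = -3)
T(a) = -3 - a
(T(-1) + E(8))² = ((-3 - 1*(-1)) + (12 + 4*8))² = ((-3 + 1) + (12 + 32))² = (-2 + 44)² = 42² = 1764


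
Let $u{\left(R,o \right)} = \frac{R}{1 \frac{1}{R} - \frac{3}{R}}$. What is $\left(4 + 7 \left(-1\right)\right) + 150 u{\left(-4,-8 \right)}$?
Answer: $-1203$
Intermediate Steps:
$u{\left(R,o \right)} = - \frac{R^{2}}{2}$ ($u{\left(R,o \right)} = \frac{R}{\frac{1}{R} - \frac{3}{R}} = \frac{R}{\left(-2\right) \frac{1}{R}} = R \left(- \frac{R}{2}\right) = - \frac{R^{2}}{2}$)
$\left(4 + 7 \left(-1\right)\right) + 150 u{\left(-4,-8 \right)} = \left(4 + 7 \left(-1\right)\right) + 150 \left(- \frac{\left(-4\right)^{2}}{2}\right) = \left(4 - 7\right) + 150 \left(\left(- \frac{1}{2}\right) 16\right) = -3 + 150 \left(-8\right) = -3 - 1200 = -1203$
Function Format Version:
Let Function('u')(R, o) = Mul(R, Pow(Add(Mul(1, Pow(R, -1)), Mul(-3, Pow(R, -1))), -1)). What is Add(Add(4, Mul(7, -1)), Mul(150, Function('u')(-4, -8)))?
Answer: -1203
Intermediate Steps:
Function('u')(R, o) = Mul(Rational(-1, 2), Pow(R, 2)) (Function('u')(R, o) = Mul(R, Pow(Add(Pow(R, -1), Mul(-3, Pow(R, -1))), -1)) = Mul(R, Pow(Mul(-2, Pow(R, -1)), -1)) = Mul(R, Mul(Rational(-1, 2), R)) = Mul(Rational(-1, 2), Pow(R, 2)))
Add(Add(4, Mul(7, -1)), Mul(150, Function('u')(-4, -8))) = Add(Add(4, Mul(7, -1)), Mul(150, Mul(Rational(-1, 2), Pow(-4, 2)))) = Add(Add(4, -7), Mul(150, Mul(Rational(-1, 2), 16))) = Add(-3, Mul(150, -8)) = Add(-3, -1200) = -1203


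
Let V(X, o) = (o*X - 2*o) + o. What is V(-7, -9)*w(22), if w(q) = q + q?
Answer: 3168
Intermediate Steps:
V(X, o) = -o + X*o (V(X, o) = (X*o - 2*o) + o = (-2*o + X*o) + o = -o + X*o)
w(q) = 2*q
V(-7, -9)*w(22) = (-9*(-1 - 7))*(2*22) = -9*(-8)*44 = 72*44 = 3168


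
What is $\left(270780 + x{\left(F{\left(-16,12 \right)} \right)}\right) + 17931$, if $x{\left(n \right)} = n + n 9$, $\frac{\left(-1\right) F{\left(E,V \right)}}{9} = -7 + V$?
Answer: $288261$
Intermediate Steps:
$F{\left(E,V \right)} = 63 - 9 V$ ($F{\left(E,V \right)} = - 9 \left(-7 + V\right) = 63 - 9 V$)
$x{\left(n \right)} = 10 n$ ($x{\left(n \right)} = n + 9 n = 10 n$)
$\left(270780 + x{\left(F{\left(-16,12 \right)} \right)}\right) + 17931 = \left(270780 + 10 \left(63 - 108\right)\right) + 17931 = \left(270780 + 10 \left(-45\right)\right) + 17931 = \left(270780 - 450\right) + 17931 = 270330 + 17931 = 288261$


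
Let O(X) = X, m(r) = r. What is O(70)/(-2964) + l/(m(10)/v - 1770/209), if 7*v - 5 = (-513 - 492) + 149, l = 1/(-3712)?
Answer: -98665870481/4183375372800 ≈ -0.023585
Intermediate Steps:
l = -1/3712 ≈ -0.00026940
v = -851/7 (v = 5/7 + ((-513 - 492) + 149)/7 = 5/7 + (-1005 + 149)/7 = 5/7 + (⅐)*(-856) = 5/7 - 856/7 = -851/7 ≈ -121.57)
O(70)/(-2964) + l/(m(10)/v - 1770/209) = 70/(-2964) - 1/(3712*(10/(-851/7) - 1770/209)) = 70*(-1/2964) - 1/(3712*(10*(-7/851) - 1770*1/209)) = -35/1482 - 1/(3712*(-70/851 - 1770/209)) = -35/1482 - 1/(3712*(-1520900/177859)) = -35/1482 - 1/3712*(-177859/1520900) = -35/1482 + 177859/5645580800 = -98665870481/4183375372800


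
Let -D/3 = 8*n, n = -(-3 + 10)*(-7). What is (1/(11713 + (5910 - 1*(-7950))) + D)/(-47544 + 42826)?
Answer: 30073847/120653414 ≈ 0.24926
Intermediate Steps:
n = 49 (n = -7*(-7) = -1*(-49) = 49)
D = -1176 (D = -24*49 = -3*392 = -1176)
(1/(11713 + (5910 - 1*(-7950))) + D)/(-47544 + 42826) = (1/(11713 + (5910 - 1*(-7950))) - 1176)/(-47544 + 42826) = (1/(11713 + (5910 + 7950)) - 1176)/(-4718) = (1/(11713 + 13860) - 1176)*(-1/4718) = (1/25573 - 1176)*(-1/4718) = -30073847/25573*(-1/4718) = 30073847/120653414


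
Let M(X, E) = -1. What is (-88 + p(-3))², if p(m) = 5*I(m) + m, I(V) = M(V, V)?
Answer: 9216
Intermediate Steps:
I(V) = -1
p(m) = -5 + m (p(m) = 5*(-1) + m = -5 + m)
(-88 + p(-3))² = (-88 + (-5 - 3))² = (-88 - 8)² = (-96)² = 9216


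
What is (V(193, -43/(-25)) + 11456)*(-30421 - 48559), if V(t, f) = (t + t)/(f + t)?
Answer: -1101325908210/1217 ≈ -9.0495e+8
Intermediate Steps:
V(t, f) = 2*t/(f + t) (V(t, f) = (2*t)/(f + t) = 2*t/(f + t))
(V(193, -43/(-25)) + 11456)*(-30421 - 48559) = (2*193/(-43/(-25) + 193) + 11456)*(-30421 - 48559) = (2*193/(-43*(-1/25) + 193) + 11456)*(-78980) = (2*193/(43/25 + 193) + 11456)*(-78980) = (2*193/(4868/25) + 11456)*(-78980) = (2*193*(25/4868) + 11456)*(-78980) = (4825/2434 + 11456)*(-78980) = (27888729/2434)*(-78980) = -1101325908210/1217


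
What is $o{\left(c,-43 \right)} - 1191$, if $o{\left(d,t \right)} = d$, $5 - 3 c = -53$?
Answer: $- \frac{3515}{3} \approx -1171.7$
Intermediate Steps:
$c = \frac{58}{3}$ ($c = \frac{5}{3} - - \frac{53}{3} = \frac{5}{3} + \frac{53}{3} = \frac{58}{3} \approx 19.333$)
$o{\left(c,-43 \right)} - 1191 = \frac{58}{3} - 1191 = - \frac{3515}{3}$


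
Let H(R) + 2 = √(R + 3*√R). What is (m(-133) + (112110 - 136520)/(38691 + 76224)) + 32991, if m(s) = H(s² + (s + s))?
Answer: 758181305/22983 + √(17423 + 3*√17423) ≈ 33122.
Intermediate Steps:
H(R) = -2 + √(R + 3*√R)
m(s) = -2 + √(s² + 2*s + 3*√(s² + 2*s)) (m(s) = -2 + √((s² + (s + s)) + 3*√(s² + (s + s))) = -2 + √((s² + 2*s) + 3*√(s² + 2*s)) = -2 + √(s² + 2*s + 3*√(s² + 2*s)))
(m(-133) + (112110 - 136520)/(38691 + 76224)) + 32991 = ((-2 + √(3*√(-133*(2 - 133)) - 133*(2 - 133))) + (112110 - 136520)/(38691 + 76224)) + 32991 = ((-2 + √(3*√(-133*(-131)) - 133*(-131))) - 24410/114915) + 32991 = ((-2 + √(3*√17423 + 17423)) - 24410*1/114915) + 32991 = ((-2 + √(17423 + 3*√17423)) - 4882/22983) + 32991 = (-50848/22983 + √(17423 + 3*√17423)) + 32991 = 758181305/22983 + √(17423 + 3*√17423)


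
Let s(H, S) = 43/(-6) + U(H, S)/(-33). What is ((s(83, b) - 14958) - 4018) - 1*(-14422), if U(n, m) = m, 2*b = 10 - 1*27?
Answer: -50170/11 ≈ -4560.9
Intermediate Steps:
b = -17/2 (b = (10 - 1*27)/2 = (10 - 27)/2 = (1/2)*(-17) = -17/2 ≈ -8.5000)
s(H, S) = -43/6 - S/33 (s(H, S) = 43/(-6) + S/(-33) = 43*(-1/6) + S*(-1/33) = -43/6 - S/33)
((s(83, b) - 14958) - 4018) - 1*(-14422) = (((-43/6 - 1/33*(-17/2)) - 14958) - 4018) - 1*(-14422) = (((-43/6 + 17/66) - 14958) - 4018) + 14422 = ((-76/11 - 14958) - 4018) + 14422 = (-164614/11 - 4018) + 14422 = -208812/11 + 14422 = -50170/11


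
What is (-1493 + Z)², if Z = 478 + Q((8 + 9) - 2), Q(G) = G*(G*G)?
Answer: 5569600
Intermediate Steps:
Q(G) = G³ (Q(G) = G*G² = G³)
Z = 3853 (Z = 478 + ((8 + 9) - 2)³ = 478 + (17 - 2)³ = 478 + 15³ = 478 + 3375 = 3853)
(-1493 + Z)² = (-1493 + 3853)² = 2360² = 5569600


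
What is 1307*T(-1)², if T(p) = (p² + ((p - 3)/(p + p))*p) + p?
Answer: 5228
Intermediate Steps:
T(p) = -3/2 + p² + 3*p/2 (T(p) = (p² + ((-3 + p)/((2*p)))*p) + p = (p² + ((-3 + p)*(1/(2*p)))*p) + p = (p² + ((-3 + p)/(2*p))*p) + p = (p² + (-3/2 + p/2)) + p = (-3/2 + p² + p/2) + p = -3/2 + p² + 3*p/2)
1307*T(-1)² = 1307*(-3/2 + (-1)² + (3/2)*(-1))² = 1307*(-3/2 + 1 - 3/2)² = 1307*(-2)² = 1307*4 = 5228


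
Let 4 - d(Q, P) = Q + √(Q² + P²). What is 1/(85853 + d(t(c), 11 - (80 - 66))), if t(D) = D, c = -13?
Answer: 42935/3686828361 + √178/7373656722 ≈ 1.1647e-5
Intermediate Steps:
d(Q, P) = 4 - Q - √(P² + Q²) (d(Q, P) = 4 - (Q + √(Q² + P²)) = 4 - (Q + √(P² + Q²)) = 4 + (-Q - √(P² + Q²)) = 4 - Q - √(P² + Q²))
1/(85853 + d(t(c), 11 - (80 - 66))) = 1/(85853 + (4 - 1*(-13) - √((11 - (80 - 66))² + (-13)²))) = 1/(85853 + (4 + 13 - √((11 - 1*14)² + 169))) = 1/(85853 + (4 + 13 - √((11 - 14)² + 169))) = 1/(85853 + (4 + 13 - √((-3)² + 169))) = 1/(85853 + (4 + 13 - √(9 + 169))) = 1/(85853 + (4 + 13 - √178)) = 1/(85853 + (17 - √178)) = 1/(85870 - √178)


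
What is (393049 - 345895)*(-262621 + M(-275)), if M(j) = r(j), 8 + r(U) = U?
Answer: -12396975216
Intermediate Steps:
r(U) = -8 + U
M(j) = -8 + j
(393049 - 345895)*(-262621 + M(-275)) = (393049 - 345895)*(-262621 + (-8 - 275)) = 47154*(-262621 - 283) = 47154*(-262904) = -12396975216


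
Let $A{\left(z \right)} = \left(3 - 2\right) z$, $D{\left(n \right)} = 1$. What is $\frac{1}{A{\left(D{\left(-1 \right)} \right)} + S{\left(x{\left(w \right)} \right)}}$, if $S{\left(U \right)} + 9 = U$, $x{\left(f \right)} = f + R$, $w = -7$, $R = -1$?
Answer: $- \frac{1}{16} \approx -0.0625$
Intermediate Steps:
$x{\left(f \right)} = -1 + f$ ($x{\left(f \right)} = f - 1 = -1 + f$)
$A{\left(z \right)} = z$ ($A{\left(z \right)} = 1 z = z$)
$S{\left(U \right)} = -9 + U$
$\frac{1}{A{\left(D{\left(-1 \right)} \right)} + S{\left(x{\left(w \right)} \right)}} = \frac{1}{1 - 17} = \frac{1}{-16} = - \frac{1}{16}$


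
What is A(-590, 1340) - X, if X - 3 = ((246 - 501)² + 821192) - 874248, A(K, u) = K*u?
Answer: -802572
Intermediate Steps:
X = 11972 (X = 3 + (((246 - 501)² + 821192) - 874248) = 3 + (((-255)² + 821192) - 874248) = 3 + ((65025 + 821192) - 874248) = 3 + (886217 - 874248) = 3 + 11969 = 11972)
A(-590, 1340) - X = -590*1340 - 1*11972 = -790600 - 11972 = -802572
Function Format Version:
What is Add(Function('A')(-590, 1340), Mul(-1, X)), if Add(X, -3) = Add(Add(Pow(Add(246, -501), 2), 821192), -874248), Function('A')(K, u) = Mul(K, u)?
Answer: -802572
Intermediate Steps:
X = 11972 (X = Add(3, Add(Add(Pow(Add(246, -501), 2), 821192), -874248)) = Add(3, Add(Add(Pow(-255, 2), 821192), -874248)) = Add(3, Add(Add(65025, 821192), -874248)) = Add(3, Add(886217, -874248)) = Add(3, 11969) = 11972)
Add(Function('A')(-590, 1340), Mul(-1, X)) = Add(Mul(-590, 1340), Mul(-1, 11972)) = Add(-790600, -11972) = -802572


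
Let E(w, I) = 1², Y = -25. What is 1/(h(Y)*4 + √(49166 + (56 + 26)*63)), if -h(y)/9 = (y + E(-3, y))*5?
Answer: 1080/4652017 - 17*√47/9304034 ≈ 0.00021963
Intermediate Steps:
E(w, I) = 1
h(y) = -45 - 45*y (h(y) = -9*(y + 1)*5 = -9*(1 + y)*5 = -9*(5 + 5*y) = -45 - 45*y)
1/(h(Y)*4 + √(49166 + (56 + 26)*63)) = 1/((-45 - 45*(-25))*4 + √(49166 + (56 + 26)*63)) = 1/((-45 + 1125)*4 + √(49166 + 82*63)) = 1/(1080*4 + √(49166 + 5166)) = 1/(4320 + √54332) = 1/(4320 + 34*√47)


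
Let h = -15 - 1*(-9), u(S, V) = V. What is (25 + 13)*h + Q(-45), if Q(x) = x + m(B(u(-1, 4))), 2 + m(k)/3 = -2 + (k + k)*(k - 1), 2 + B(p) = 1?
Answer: -273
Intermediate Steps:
B(p) = -1 (B(p) = -2 + 1 = -1)
m(k) = -12 + 6*k*(-1 + k) (m(k) = -6 + 3*(-2 + (k + k)*(k - 1)) = -6 + 3*(-2 + (2*k)*(-1 + k)) = -6 + 3*(-2 + 2*k*(-1 + k)) = -6 + (-6 + 6*k*(-1 + k)) = -12 + 6*k*(-1 + k))
h = -6 (h = -15 + 9 = -6)
Q(x) = x (Q(x) = x + (-12 - 6*(-1) + 6*(-1)²) = x + (-12 + 6 + 6*1) = x + (-12 + 6 + 6) = x + 0 = x)
(25 + 13)*h + Q(-45) = (25 + 13)*(-6) - 45 = 38*(-6) - 45 = -228 - 45 = -273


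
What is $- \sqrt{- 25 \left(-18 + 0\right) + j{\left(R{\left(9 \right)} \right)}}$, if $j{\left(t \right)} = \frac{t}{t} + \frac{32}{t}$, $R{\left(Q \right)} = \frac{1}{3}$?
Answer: $- \sqrt{547} \approx -23.388$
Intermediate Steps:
$R{\left(Q \right)} = \frac{1}{3}$
$j{\left(t \right)} = 1 + \frac{32}{t}$
$- \sqrt{- 25 \left(-18 + 0\right) + j{\left(R{\left(9 \right)} \right)}} = - \sqrt{- 25 \left(-18 + 0\right) + \frac{1}{\frac{1}{3}} \left(32 + \frac{1}{3}\right)} = - \sqrt{\left(-25\right) \left(-18\right) + 3 \cdot \frac{97}{3}} = - \sqrt{450 + 97} = - \sqrt{547}$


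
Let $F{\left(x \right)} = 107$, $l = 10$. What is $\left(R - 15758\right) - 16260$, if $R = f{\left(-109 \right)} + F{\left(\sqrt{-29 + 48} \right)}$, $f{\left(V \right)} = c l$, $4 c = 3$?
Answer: $- \frac{63807}{2} \approx -31904.0$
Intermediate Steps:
$c = \frac{3}{4}$ ($c = \frac{1}{4} \cdot 3 = \frac{3}{4} \approx 0.75$)
$f{\left(V \right)} = \frac{15}{2}$ ($f{\left(V \right)} = \frac{3}{4} \cdot 10 = \frac{15}{2}$)
$R = \frac{229}{2}$ ($R = \frac{15}{2} + 107 = \frac{229}{2} \approx 114.5$)
$\left(R - 15758\right) - 16260 = \left(\frac{229}{2} - 15758\right) - 16260 = - \frac{31287}{2} - 16260 = - \frac{63807}{2}$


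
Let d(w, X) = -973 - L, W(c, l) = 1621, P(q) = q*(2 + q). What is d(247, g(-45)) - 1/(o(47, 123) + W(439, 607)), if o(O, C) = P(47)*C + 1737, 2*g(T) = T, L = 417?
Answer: -398411531/286627 ≈ -1390.0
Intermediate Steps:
g(T) = T/2
o(O, C) = 1737 + 2303*C (o(O, C) = (47*(2 + 47))*C + 1737 = (47*49)*C + 1737 = 2303*C + 1737 = 1737 + 2303*C)
d(w, X) = -1390 (d(w, X) = -973 - 1*417 = -973 - 417 = -1390)
d(247, g(-45)) - 1/(o(47, 123) + W(439, 607)) = -1390 - 1/((1737 + 2303*123) + 1621) = -1390 - 1/((1737 + 283269) + 1621) = -1390 - 1/(285006 + 1621) = -1390 - 1/286627 = -398411531/286627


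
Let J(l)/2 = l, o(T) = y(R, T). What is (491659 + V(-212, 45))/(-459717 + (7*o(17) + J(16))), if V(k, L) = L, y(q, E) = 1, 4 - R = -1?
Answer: -245852/229839 ≈ -1.0697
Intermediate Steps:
R = 5 (R = 4 - 1*(-1) = 4 + 1 = 5)
o(T) = 1
J(l) = 2*l
(491659 + V(-212, 45))/(-459717 + (7*o(17) + J(16))) = (491659 + 45)/(-459717 + (7*1 + 2*16)) = 491704/(-459717 + (7 + 32)) = 491704/(-459717 + 39) = 491704/(-459678) = 491704*(-1/459678) = -245852/229839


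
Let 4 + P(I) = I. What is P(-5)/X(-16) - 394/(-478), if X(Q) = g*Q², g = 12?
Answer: 201011/244736 ≈ 0.82134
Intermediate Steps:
P(I) = -4 + I
X(Q) = 12*Q²
P(-5)/X(-16) - 394/(-478) = (-4 - 5)/((12*(-16)²)) - 394/(-478) = -9/(12*256) - 394*(-1/478) = -9/3072 + 197/239 = -9*1/3072 + 197/239 = -3/1024 + 197/239 = 201011/244736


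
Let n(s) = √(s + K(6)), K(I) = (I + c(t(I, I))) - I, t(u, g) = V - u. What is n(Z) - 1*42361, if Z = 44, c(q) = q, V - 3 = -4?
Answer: -42361 + √37 ≈ -42355.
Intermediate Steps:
V = -1 (V = 3 - 4 = -1)
t(u, g) = -1 - u
K(I) = -1 - I (K(I) = (I + (-1 - I)) - I = -1 - I)
n(s) = √(-7 + s) (n(s) = √(s + (-1 - 1*6)) = √(s + (-1 - 6)) = √(s - 7) = √(-7 + s))
n(Z) - 1*42361 = √(-7 + 44) - 1*42361 = √37 - 42361 = -42361 + √37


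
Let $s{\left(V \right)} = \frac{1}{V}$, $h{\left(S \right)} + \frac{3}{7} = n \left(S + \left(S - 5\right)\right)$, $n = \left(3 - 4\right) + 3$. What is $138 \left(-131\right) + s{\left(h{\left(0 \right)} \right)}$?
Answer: $- \frac{1319701}{73} \approx -18078.0$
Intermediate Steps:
$n = 2$ ($n = -1 + 3 = 2$)
$h{\left(S \right)} = - \frac{73}{7} + 4 S$ ($h{\left(S \right)} = - \frac{3}{7} + 2 \left(S + \left(S - 5\right)\right) = - \frac{3}{7} + 2 \left(S + \left(-5 + S\right)\right) = - \frac{3}{7} + 2 \left(-5 + 2 S\right) = - \frac{3}{7} + \left(-10 + 4 S\right) = - \frac{73}{7} + 4 S$)
$138 \left(-131\right) + s{\left(h{\left(0 \right)} \right)} = 138 \left(-131\right) + \frac{1}{- \frac{73}{7} + 4 \cdot 0} = -18078 + \frac{1}{- \frac{73}{7} + 0} = -18078 + \frac{1}{- \frac{73}{7}} = -18078 - \frac{7}{73} = - \frac{1319701}{73}$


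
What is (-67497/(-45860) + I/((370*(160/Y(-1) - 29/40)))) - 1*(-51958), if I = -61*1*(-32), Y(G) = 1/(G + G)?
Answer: 1131079600329841/21768503780 ≈ 51959.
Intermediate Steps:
Y(G) = 1/(2*G)
I = 1952 (I = -61*(-32) = 1952)
(-67497/(-45860) + I/((370*(160/Y(-1) - 29/40)))) - 1*(-51958) = (-67497/(-45860) + 1952/((370*(160/(((½)/(-1))) - 29/40)))) - 1*(-51958) = (-67497*(-1/45860) + 1952/((370*(160/(((½)*(-1))) - 29*1/40)))) + 51958 = (67497/45860 + 1952/((370*(160/(-½) - 29/40)))) + 51958 = (67497/45860 + 1952/((370*(160*(-2) - 29/40)))) + 51958 = (67497/45860 + 1952/((370*(-320 - 29/40)))) + 51958 = (67497/45860 + 1952/((370*(-12829/40)))) + 51958 = (67497/45860 + 1952/(-474673/4)) + 51958 = (67497/45860 + 1952*(-4/474673)) + 51958 = (67497/45860 - 7808/474673) + 51958 = 31680928601/21768503780 + 51958 = 1131079600329841/21768503780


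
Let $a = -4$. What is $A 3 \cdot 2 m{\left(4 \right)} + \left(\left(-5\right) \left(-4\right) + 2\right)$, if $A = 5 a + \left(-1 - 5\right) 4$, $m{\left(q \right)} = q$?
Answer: $-1034$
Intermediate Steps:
$A = -44$ ($A = 5 \left(-4\right) + \left(-1 - 5\right) 4 = -20 - 24 = -44$)
$A 3 \cdot 2 m{\left(4 \right)} + \left(\left(-5\right) \left(-4\right) + 2\right) = - 44 \cdot 3 \cdot 2 \cdot 4 + \left(\left(-5\right) \left(-4\right) + 2\right) = - 44 \cdot 6 \cdot 4 + \left(20 + 2\right) = \left(-44\right) 24 + 22 = -1056 + 22 = -1034$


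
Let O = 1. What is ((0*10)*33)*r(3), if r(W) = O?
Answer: 0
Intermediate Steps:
r(W) = 1
((0*10)*33)*r(3) = ((0*10)*33)*1 = (0*33)*1 = 0*1 = 0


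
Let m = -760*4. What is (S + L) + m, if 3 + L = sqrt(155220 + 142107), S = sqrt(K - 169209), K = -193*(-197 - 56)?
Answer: -3043 + sqrt(297327) + 2*I*sqrt(30095) ≈ -2497.7 + 346.96*I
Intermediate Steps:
K = 48829 (K = -193*(-253) = 48829)
m = -3040
S = 2*I*sqrt(30095) (S = sqrt(48829 - 169209) = sqrt(-120380) = 2*I*sqrt(30095) ≈ 346.96*I)
L = -3 + sqrt(297327) (L = -3 + sqrt(155220 + 142107) = -3 + sqrt(297327) ≈ 542.28)
(S + L) + m = (2*I*sqrt(30095) + (-3 + sqrt(297327))) - 3040 = (-3 + sqrt(297327) + 2*I*sqrt(30095)) - 3040 = -3043 + sqrt(297327) + 2*I*sqrt(30095)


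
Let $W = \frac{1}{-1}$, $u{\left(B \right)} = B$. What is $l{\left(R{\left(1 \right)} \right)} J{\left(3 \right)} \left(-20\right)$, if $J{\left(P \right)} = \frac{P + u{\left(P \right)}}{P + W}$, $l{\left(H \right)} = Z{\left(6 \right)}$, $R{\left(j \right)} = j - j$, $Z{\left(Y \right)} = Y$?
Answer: $-360$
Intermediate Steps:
$R{\left(j \right)} = 0$
$W = -1$
$l{\left(H \right)} = 6$
$J{\left(P \right)} = \frac{2 P}{-1 + P}$ ($J{\left(P \right)} = \frac{P + P}{P - 1} = \frac{2 P}{-1 + P}$)
$l{\left(R{\left(1 \right)} \right)} J{\left(3 \right)} \left(-20\right) = 6 \cdot 2 \cdot 3 \frac{1}{-1 + 3} \left(-20\right) = 6 \cdot 2 \cdot 3 \cdot \frac{1}{2} \left(-20\right) = 6 \cdot 3 \left(-20\right) = 18 \left(-20\right) = -360$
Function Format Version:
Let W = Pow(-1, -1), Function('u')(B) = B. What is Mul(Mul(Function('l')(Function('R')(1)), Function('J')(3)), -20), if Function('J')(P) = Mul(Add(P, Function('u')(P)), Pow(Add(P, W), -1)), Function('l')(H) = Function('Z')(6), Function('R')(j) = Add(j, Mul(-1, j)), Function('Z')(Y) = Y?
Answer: -360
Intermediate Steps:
Function('R')(j) = 0
W = -1
Function('l')(H) = 6
Function('J')(P) = Mul(2, P, Pow(Add(-1, P), -1)) (Function('J')(P) = Mul(Add(P, P), Pow(Add(P, -1), -1)) = Mul(Mul(2, P), Pow(Add(-1, P), -1)) = Mul(2, P, Pow(Add(-1, P), -1)))
Mul(Mul(Function('l')(Function('R')(1)), Function('J')(3)), -20) = Mul(Mul(6, Mul(2, 3, Pow(Add(-1, 3), -1))), -20) = Mul(Mul(6, Mul(2, 3, Pow(2, -1))), -20) = Mul(Mul(6, Mul(2, 3, Rational(1, 2))), -20) = Mul(Mul(6, 3), -20) = Mul(18, -20) = -360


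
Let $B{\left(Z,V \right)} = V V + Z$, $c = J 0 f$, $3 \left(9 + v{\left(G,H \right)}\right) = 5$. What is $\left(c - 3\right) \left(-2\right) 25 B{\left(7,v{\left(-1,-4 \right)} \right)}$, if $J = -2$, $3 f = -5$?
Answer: $\frac{27350}{3} \approx 9116.7$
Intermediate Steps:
$f = - \frac{5}{3}$ ($f = \frac{1}{3} \left(-5\right) = - \frac{5}{3} \approx -1.6667$)
$v{\left(G,H \right)} = - \frac{22}{3}$ ($v{\left(G,H \right)} = -9 + \frac{1}{3} \cdot 5 = -9 + \frac{5}{3} = - \frac{22}{3}$)
$c = 0$ ($c = \left(-2\right) 0 \left(- \frac{5}{3}\right) = 0 \left(- \frac{5}{3}\right) = 0$)
$B{\left(Z,V \right)} = Z + V^{2}$ ($B{\left(Z,V \right)} = V^{2} + Z = Z + V^{2}$)
$\left(c - 3\right) \left(-2\right) 25 B{\left(7,v{\left(-1,-4 \right)} \right)} = \left(0 - 3\right) \left(-2\right) 25 \left(7 + \left(- \frac{22}{3}\right)^{2}\right) = \left(-3\right) \left(-2\right) 25 \left(7 + \frac{484}{9}\right) = 6 \cdot 25 \cdot \frac{547}{9} = 150 \cdot \frac{547}{9} = \frac{27350}{3}$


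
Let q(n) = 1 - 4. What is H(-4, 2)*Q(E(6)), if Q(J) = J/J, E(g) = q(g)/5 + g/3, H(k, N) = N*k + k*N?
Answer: -16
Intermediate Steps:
q(n) = -3
H(k, N) = 2*N*k (H(k, N) = N*k + N*k = 2*N*k)
E(g) = -⅗ + g/3 (E(g) = -3/5 + g/3 = -3*⅕ + g*(⅓) = -⅗ + g/3)
Q(J) = 1
H(-4, 2)*Q(E(6)) = (2*2*(-4))*1 = -16*1 = -16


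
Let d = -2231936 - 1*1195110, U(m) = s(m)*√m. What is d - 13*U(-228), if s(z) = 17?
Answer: -3427046 - 442*I*√57 ≈ -3.427e+6 - 3337.0*I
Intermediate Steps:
U(m) = 17*√m
d = -3427046 (d = -2231936 - 1195110 = -3427046)
d - 13*U(-228) = -3427046 - 13*17*√(-228) = -3427046 - 13*17*(2*I*√57) = -3427046 - 13*34*I*√57 = -3427046 - 442*I*√57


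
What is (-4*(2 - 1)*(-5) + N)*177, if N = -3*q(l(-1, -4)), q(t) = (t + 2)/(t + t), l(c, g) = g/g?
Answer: 5487/2 ≈ 2743.5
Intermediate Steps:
l(c, g) = 1
q(t) = (2 + t)/(2*t) (q(t) = (2 + t)/((2*t)) = (2 + t)*(1/(2*t)) = (2 + t)/(2*t))
N = -9/2 (N = -3*(2 + 1)/(2*1) = -3*3/2 = -9/2 ≈ -4.5000)
(-4*(2 - 1)*(-5) + N)*177 = (-4*(2 - 1)*(-5) - 9/2)*177 = (-4*(-5) - 9/2)*177 = (20 - 9/2)*177 = (31/2)*177 = 5487/2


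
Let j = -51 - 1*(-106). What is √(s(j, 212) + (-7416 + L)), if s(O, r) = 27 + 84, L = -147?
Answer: 18*I*√23 ≈ 86.325*I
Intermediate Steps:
j = 55 (j = -51 + 106 = 55)
s(O, r) = 111
√(s(j, 212) + (-7416 + L)) = √(111 + (-7416 - 147)) = √(111 - 7563) = √(-7452) = 18*I*√23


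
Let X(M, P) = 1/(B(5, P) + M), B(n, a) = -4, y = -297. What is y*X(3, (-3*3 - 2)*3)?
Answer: 297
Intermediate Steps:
X(M, P) = 1/(-4 + M)
y*X(3, (-3*3 - 2)*3) = -297/(-4 + 3) = -297/(-1) = -297*(-1) = 297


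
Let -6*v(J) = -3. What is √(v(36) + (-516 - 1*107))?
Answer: I*√2490/2 ≈ 24.95*I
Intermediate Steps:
v(J) = ½ (v(J) = -⅙*(-3) = ½)
√(v(36) + (-516 - 1*107)) = √(½ + (-516 - 1*107)) = √(½ + (-516 - 107)) = √(½ - 623) = √(-1245/2) = I*√2490/2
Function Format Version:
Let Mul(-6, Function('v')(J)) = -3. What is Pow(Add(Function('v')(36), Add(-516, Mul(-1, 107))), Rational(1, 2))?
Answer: Mul(Rational(1, 2), I, Pow(2490, Rational(1, 2))) ≈ Mul(24.950, I)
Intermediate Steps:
Function('v')(J) = Rational(1, 2) (Function('v')(J) = Mul(Rational(-1, 6), -3) = Rational(1, 2))
Pow(Add(Function('v')(36), Add(-516, Mul(-1, 107))), Rational(1, 2)) = Pow(Add(Rational(1, 2), Add(-516, Mul(-1, 107))), Rational(1, 2)) = Pow(Add(Rational(1, 2), Add(-516, -107)), Rational(1, 2)) = Pow(Add(Rational(1, 2), -623), Rational(1, 2)) = Pow(Rational(-1245, 2), Rational(1, 2)) = Mul(Rational(1, 2), I, Pow(2490, Rational(1, 2)))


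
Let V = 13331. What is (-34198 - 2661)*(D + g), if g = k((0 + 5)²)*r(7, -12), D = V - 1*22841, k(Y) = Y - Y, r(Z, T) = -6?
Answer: 350529090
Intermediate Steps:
k(Y) = 0
D = -9510 (D = 13331 - 1*22841 = 13331 - 22841 = -9510)
g = 0 (g = 0*(-6) = 0)
(-34198 - 2661)*(D + g) = (-34198 - 2661)*(-9510 + 0) = -36859*(-9510) = 350529090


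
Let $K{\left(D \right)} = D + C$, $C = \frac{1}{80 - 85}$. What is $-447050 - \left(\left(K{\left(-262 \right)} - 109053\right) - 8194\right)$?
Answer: $- \frac{1647704}{5} \approx -3.2954 \cdot 10^{5}$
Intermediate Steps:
$C = - \frac{1}{5}$ ($C = \frac{1}{-5} = - \frac{1}{5} \approx -0.2$)
$K{\left(D \right)} = - \frac{1}{5} + D$ ($K{\left(D \right)} = D - \frac{1}{5} = - \frac{1}{5} + D$)
$-447050 - \left(\left(K{\left(-262 \right)} - 109053\right) - 8194\right) = -447050 - \left(\left(\left(- \frac{1}{5} - 262\right) - 109053\right) - 8194\right) = -447050 - \left(\left(- \frac{1311}{5} - 109053\right) - 8194\right) = -447050 - \left(- \frac{546576}{5} - 8194\right) = -447050 - - \frac{587546}{5} = -447050 + \frac{587546}{5} = - \frac{1647704}{5}$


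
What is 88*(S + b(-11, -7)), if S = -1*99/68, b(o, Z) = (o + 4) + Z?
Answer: -23122/17 ≈ -1360.1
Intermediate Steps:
b(o, Z) = 4 + Z + o (b(o, Z) = (4 + o) + Z = 4 + Z + o)
S = -99/68 (S = -99*1/68 = -99/68 ≈ -1.4559)
88*(S + b(-11, -7)) = 88*(-99/68 + (4 - 7 - 11)) = 88*(-99/68 - 14) = 88*(-1051/68) = -23122/17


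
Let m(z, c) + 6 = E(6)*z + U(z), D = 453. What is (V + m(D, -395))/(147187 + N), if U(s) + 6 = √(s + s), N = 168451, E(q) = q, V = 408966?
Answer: 205836/157819 + √906/315638 ≈ 1.3043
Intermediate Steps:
U(s) = -6 + √2*√s (U(s) = -6 + √(s + s) = -6 + √(2*s) = -6 + √2*√s)
m(z, c) = -12 + 6*z + √2*√z (m(z, c) = -6 + (6*z + (-6 + √2*√z)) = -6 + (-6 + 6*z + √2*√z) = -12 + 6*z + √2*√z)
(V + m(D, -395))/(147187 + N) = (408966 + (-12 + 6*453 + √2*√453))/(147187 + 168451) = (408966 + (-12 + 2718 + √906))/315638 = (408966 + (2706 + √906))*(1/315638) = (411672 + √906)*(1/315638) = 205836/157819 + √906/315638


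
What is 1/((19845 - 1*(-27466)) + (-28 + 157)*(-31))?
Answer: 1/43312 ≈ 2.3088e-5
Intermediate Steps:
1/((19845 - 1*(-27466)) + (-28 + 157)*(-31)) = 1/((19845 + 27466) + 129*(-31)) = 1/(47311 - 3999) = 1/43312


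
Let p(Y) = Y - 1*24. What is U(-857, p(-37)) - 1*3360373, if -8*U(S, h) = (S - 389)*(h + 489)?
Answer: -3293712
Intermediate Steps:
p(Y) = -24 + Y (p(Y) = Y - 24 = -24 + Y)
U(S, h) = -(-389 + S)*(489 + h)/8 (U(S, h) = -(S - 389)*(h + 489)/8 = -(-389 + S)*(489 + h)/8)
U(-857, p(-37)) - 1*3360373 = (190221/8 - 489/8*(-857) + 389*(-24 - 37)/8 - ⅛*(-857)*(-24 - 37)) - 1*3360373 = (190221/8 + 419073/8 + (389/8)*(-61) - ⅛*(-857)*(-61)) - 3360373 = (190221/8 + 419073/8 - 23729/8 - 52277/8) - 3360373 = 66661 - 3360373 = -3293712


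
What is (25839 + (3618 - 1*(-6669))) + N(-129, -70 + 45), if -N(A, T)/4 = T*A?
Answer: 23226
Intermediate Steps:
N(A, T) = -4*A*T (N(A, T) = -4*T*A = -4*A*T)
(25839 + (3618 - 1*(-6669))) + N(-129, -70 + 45) = (25839 + (3618 - 1*(-6669))) - 4*(-129)*(-70 + 45) = (25839 + (3618 + 6669)) - 4*(-129)*(-25) = (25839 + 10287) - 12900 = 36126 - 12900 = 23226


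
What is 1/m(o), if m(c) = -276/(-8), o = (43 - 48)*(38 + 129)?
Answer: 2/69 ≈ 0.028986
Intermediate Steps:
o = -835 (o = -5*167 = -835)
m(c) = 69/2 (m(c) = -276*(-1/8) = 69/2)
1/m(o) = 1/(69/2) = 2/69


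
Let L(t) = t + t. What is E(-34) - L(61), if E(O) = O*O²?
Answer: -39426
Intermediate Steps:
E(O) = O³
L(t) = 2*t
E(-34) - L(61) = (-34)³ - 2*61 = -39304 - 1*122 = -39304 - 122 = -39426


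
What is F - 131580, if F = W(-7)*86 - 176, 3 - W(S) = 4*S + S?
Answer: -128488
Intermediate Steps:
W(S) = 3 - 5*S (W(S) = 3 - (4*S + S) = 3 - 5*S)
F = 3092 (F = (3 - 5*(-7))*86 - 176 = (3 + 35)*86 - 176 = 38*86 - 176 = 3268 - 176 = 3092)
F - 131580 = 3092 - 131580 = -128488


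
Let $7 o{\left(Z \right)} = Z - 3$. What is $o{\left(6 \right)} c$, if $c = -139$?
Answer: $- \frac{417}{7} \approx -59.571$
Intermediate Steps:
$o{\left(Z \right)} = - \frac{3}{7} + \frac{Z}{7}$ ($o{\left(Z \right)} = \frac{Z - 3}{7} = \frac{-3 + Z}{7} = - \frac{3}{7} + \frac{Z}{7}$)
$o{\left(6 \right)} c = \left(- \frac{3}{7} + \frac{1}{7} \cdot 6\right) \left(-139\right) = \left(- \frac{3}{7} + \frac{6}{7}\right) \left(-139\right) = \frac{3}{7} \left(-139\right) = - \frac{417}{7}$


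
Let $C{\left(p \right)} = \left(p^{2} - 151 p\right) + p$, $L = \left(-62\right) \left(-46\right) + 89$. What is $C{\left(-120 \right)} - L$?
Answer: $29459$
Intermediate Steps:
$L = 2941$ ($L = 2852 + 89 = 2941$)
$C{\left(p \right)} = p^{2} - 150 p$
$C{\left(-120 \right)} - L = - 120 \left(-150 - 120\right) - 2941 = \left(-120\right) \left(-270\right) - 2941 = 32400 - 2941 = 29459$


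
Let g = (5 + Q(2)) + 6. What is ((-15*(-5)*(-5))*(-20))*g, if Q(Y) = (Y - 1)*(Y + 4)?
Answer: 127500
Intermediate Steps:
Q(Y) = (-1 + Y)*(4 + Y)
g = 17 (g = (5 + (-4 + 2² + 3*2)) + 6 = (5 + (-4 + 4 + 6)) + 6 = (5 + 6) + 6 = 11 + 6 = 17)
((-15*(-5)*(-5))*(-20))*g = ((-15*(-5)*(-5))*(-20))*17 = ((-5*(-15)*(-5))*(-20))*17 = ((75*(-5))*(-20))*17 = -375*(-20)*17 = 7500*17 = 127500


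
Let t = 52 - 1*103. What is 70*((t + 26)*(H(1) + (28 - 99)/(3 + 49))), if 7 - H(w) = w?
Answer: -210875/26 ≈ -8110.6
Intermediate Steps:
H(w) = 7 - w
t = -51 (t = 52 - 103 = -51)
70*((t + 26)*(H(1) + (28 - 99)/(3 + 49))) = 70*((-51 + 26)*((7 - 1*1) + (28 - 99)/(3 + 49))) = 70*(-25*((7 - 1) - 71/52)) = 70*(-25*(6 - 71*1/52)) = 70*(-25*(6 - 71/52)) = 70*(-25*241/52) = 70*(-6025/52) = -210875/26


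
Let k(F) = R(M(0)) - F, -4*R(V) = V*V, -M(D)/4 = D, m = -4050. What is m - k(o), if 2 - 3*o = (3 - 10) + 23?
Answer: -12164/3 ≈ -4054.7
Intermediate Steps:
M(D) = -4*D
R(V) = -V²/4 (R(V) = -V*V/4 = -V²/4)
o = -14/3 (o = ⅔ - ((3 - 10) + 23)/3 = ⅔ - (-7 + 23)/3 = ⅔ - ⅓*16 = ⅔ - 16/3 = -14/3 ≈ -4.6667)
k(F) = -F (k(F) = -(-4*0)²/4 - F = -¼*0² - F = -¼*0 - F = 0 - F = -F)
m - k(o) = -4050 - (-1)*(-14)/3 = -4050 - 1*14/3 = -4050 - 14/3 = -12164/3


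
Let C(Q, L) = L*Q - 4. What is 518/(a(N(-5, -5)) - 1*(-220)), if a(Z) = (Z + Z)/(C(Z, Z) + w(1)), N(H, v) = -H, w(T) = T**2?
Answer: 5698/2425 ≈ 2.3497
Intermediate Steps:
C(Q, L) = -4 + L*Q
a(Z) = 2*Z/(-3 + Z**2) (a(Z) = (Z + Z)/((-4 + Z*Z) + 1**2) = (2*Z)/((-4 + Z**2) + 1) = (2*Z)/(-3 + Z**2) = 2*Z/(-3 + Z**2))
518/(a(N(-5, -5)) - 1*(-220)) = 518/(2*(-1*(-5))/(-3 + (-1*(-5))**2) - 1*(-220)) = 518/(2*5/(-3 + 5**2) + 220) = 518/(2*5/(-3 + 25) + 220) = 518/(2*5/22 + 220) = 518/(2*5*(1/22) + 220) = 518/(5/11 + 220) = 518/(2425/11) = 518*(11/2425) = 5698/2425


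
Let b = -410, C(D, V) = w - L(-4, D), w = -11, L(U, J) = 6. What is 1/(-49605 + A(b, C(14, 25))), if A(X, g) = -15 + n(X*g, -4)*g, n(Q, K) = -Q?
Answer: 1/68870 ≈ 1.4520e-5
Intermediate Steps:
C(D, V) = -17 (C(D, V) = -11 - 1*6 = -11 - 6 = -17)
A(X, g) = -15 - X*g² (A(X, g) = -15 + (-X*g)*g = -15 - X*g²)
1/(-49605 + A(b, C(14, 25))) = 1/(-49605 + (-15 - 1*(-410)*(-17)²)) = 1/(-49605 + (-15 - 1*(-410)*289)) = 1/(-49605 + (-15 + 118490)) = 1/(-49605 + 118475) = 1/68870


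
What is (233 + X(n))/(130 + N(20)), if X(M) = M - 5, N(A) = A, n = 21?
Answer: 83/50 ≈ 1.6600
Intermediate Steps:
X(M) = -5 + M
(233 + X(n))/(130 + N(20)) = (233 + (-5 + 21))/(130 + 20) = (233 + 16)/150 = 249*(1/150) = 83/50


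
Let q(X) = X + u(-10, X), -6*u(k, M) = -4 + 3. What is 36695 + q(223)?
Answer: 221509/6 ≈ 36918.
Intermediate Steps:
u(k, M) = ⅙ (u(k, M) = -(-4 + 3)/6 = -⅙*(-1) = ⅙)
q(X) = ⅙ + X (q(X) = X + ⅙ = ⅙ + X)
36695 + q(223) = 36695 + (⅙ + 223) = 36695 + 1339/6 = 221509/6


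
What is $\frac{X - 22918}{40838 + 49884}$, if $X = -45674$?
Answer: $- \frac{34296}{45361} \approx -0.75607$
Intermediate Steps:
$\frac{X - 22918}{40838 + 49884} = \frac{-45674 - 22918}{40838 + 49884} = - \frac{68592}{90722} = \left(-68592\right) \frac{1}{90722} = - \frac{34296}{45361}$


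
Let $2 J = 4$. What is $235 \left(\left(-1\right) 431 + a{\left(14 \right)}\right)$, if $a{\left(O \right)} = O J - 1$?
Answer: $-94940$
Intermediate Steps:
$J = 2$ ($J = \frac{1}{2} \cdot 4 = 2$)
$a{\left(O \right)} = -1 + 2 O$ ($a{\left(O \right)} = O 2 - 1 = 2 O - 1 = -1 + 2 O$)
$235 \left(\left(-1\right) 431 + a{\left(14 \right)}\right) = 235 \left(\left(-1\right) 431 + \left(-1 + 2 \cdot 14\right)\right) = 235 \left(-431 + \left(-1 + 28\right)\right) = 235 \left(-431 + 27\right) = 235 \left(-404\right) = -94940$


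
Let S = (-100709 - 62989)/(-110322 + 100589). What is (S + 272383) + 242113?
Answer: 5007753266/9733 ≈ 5.1451e+5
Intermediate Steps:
S = 163698/9733 (S = -163698/(-9733) = -163698*(-1/9733) = 163698/9733 ≈ 16.819)
(S + 272383) + 242113 = (163698/9733 + 272383) + 242113 = 2651267437/9733 + 242113 = 5007753266/9733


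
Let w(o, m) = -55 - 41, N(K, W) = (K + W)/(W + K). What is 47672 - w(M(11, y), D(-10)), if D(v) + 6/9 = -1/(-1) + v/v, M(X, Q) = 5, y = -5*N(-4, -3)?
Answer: 47768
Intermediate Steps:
N(K, W) = 1 (N(K, W) = (K + W)/(K + W) = 1)
y = -5 (y = -5*1 = -5)
D(v) = 4/3 (D(v) = -⅔ + (-1/(-1) + v/v) = -⅔ + (-1*(-1) + 1) = -⅔ + (1 + 1) = -⅔ + 2 = 4/3)
w(o, m) = -96
47672 - w(M(11, y), D(-10)) = 47672 - 1*(-96) = 47672 + 96 = 47768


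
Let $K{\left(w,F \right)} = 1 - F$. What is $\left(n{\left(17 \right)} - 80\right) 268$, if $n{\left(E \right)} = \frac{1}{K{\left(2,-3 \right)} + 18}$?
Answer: $- \frac{235706}{11} \approx -21428.0$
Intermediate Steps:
$n{\left(E \right)} = \frac{1}{22}$ ($n{\left(E \right)} = \frac{1}{\left(1 - -3\right) + 18} = \frac{1}{\left(1 + 3\right) + 18} = \frac{1}{4 + 18} = \frac{1}{22}$)
$\left(n{\left(17 \right)} - 80\right) 268 = \left(\frac{1}{22} - 80\right) 268 = \left(- \frac{1759}{22}\right) 268 = - \frac{235706}{11}$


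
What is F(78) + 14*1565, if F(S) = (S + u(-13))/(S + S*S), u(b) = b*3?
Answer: 3461781/158 ≈ 21910.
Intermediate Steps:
u(b) = 3*b
F(S) = (-39 + S)/(S + S²) (F(S) = (S + 3*(-13))/(S + S*S) = (S - 39)/(S + S²) = (-39 + S)/(S + S²))
F(78) + 14*1565 = (-39 + 78)/(78*(1 + 78)) + 14*1565 = (1/78)*39/79 + 21910 = (1/78)*(1/79)*39 + 21910 = 1/158 + 21910 = 3461781/158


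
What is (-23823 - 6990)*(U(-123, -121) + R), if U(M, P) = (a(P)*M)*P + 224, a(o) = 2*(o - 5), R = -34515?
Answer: 116621258091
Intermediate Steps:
a(o) = -10 + 2*o (a(o) = 2*(-5 + o) = -10 + 2*o)
U(M, P) = 224 + M*P*(-10 + 2*P) (U(M, P) = ((-10 + 2*P)*M)*P + 224 = (M*(-10 + 2*P))*P + 224 = M*P*(-10 + 2*P) + 224 = 224 + M*P*(-10 + 2*P))
(-23823 - 6990)*(U(-123, -121) + R) = (-23823 - 6990)*((224 + 2*(-123)*(-121)*(-5 - 121)) - 34515) = -30813*((224 + 2*(-123)*(-121)*(-126)) - 34515) = -30813*((224 - 3750516) - 34515) = -30813*(-3750292 - 34515) = -30813*(-3784807) = 116621258091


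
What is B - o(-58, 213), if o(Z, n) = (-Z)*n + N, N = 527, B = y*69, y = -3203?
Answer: -233888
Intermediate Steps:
B = -221007 (B = -3203*69 = -221007)
o(Z, n) = 527 - Z*n (o(Z, n) = (-Z)*n + 527 = -Z*n + 527 = 527 - Z*n)
B - o(-58, 213) = -221007 - (527 - 1*(-58)*213) = -221007 - (527 + 12354) = -221007 - 1*12881 = -221007 - 12881 = -233888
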